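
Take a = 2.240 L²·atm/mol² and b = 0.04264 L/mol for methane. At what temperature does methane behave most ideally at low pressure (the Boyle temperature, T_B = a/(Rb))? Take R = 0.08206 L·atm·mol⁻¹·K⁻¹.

For a van der Waals gas the second virial coefficient B₂ = b − a/(RT) vanishes at T_B = a/(Rb).
T_B = 2.240/(0.08206×0.04264) = 2.240/0.0034990 = 640.2 K

T_B ≈ 640.2 K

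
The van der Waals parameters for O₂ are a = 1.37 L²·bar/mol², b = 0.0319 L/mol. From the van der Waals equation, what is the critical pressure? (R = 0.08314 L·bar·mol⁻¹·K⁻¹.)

For a van der Waals gas, P_c = a/(27b²).
P_c = 1.37/(27×(0.0319)²) = 1.37/0.027475 = 49.86 bar

P_c ≈ 49.86 bar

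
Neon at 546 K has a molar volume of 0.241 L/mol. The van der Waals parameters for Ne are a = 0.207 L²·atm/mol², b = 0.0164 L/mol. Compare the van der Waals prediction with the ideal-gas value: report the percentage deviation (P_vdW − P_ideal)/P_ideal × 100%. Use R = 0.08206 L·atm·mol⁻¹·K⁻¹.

Ideal: P_ideal = RT/V_m = (0.08206)(546)/0.241 = 185.912 atm
vdW: P = RT/(V_m − b) − a/V_m² = 44.8048/0.224600 − 0.207/0.0580810 = 199.487 − 3.56399 = 195.923 atm
% deviation = (195.923 − 185.912)/185.912 × 100% = 5.38%

5.38 %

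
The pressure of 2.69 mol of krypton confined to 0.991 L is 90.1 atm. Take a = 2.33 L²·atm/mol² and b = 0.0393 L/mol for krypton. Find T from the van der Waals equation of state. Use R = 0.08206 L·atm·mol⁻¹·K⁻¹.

T = (P + a n²/V²)(V − nb)/(nR)
P + a n²/V² = 90.1 + (2.33)(2.69)²/(0.991)² = 107.27 atm
V − nb = 0.991 − (2.69)(0.0393) = 0.88528 L
T = (107.27)(0.88528)/((2.69)(0.08206)) = 430.2 K

T ≈ 430.2 K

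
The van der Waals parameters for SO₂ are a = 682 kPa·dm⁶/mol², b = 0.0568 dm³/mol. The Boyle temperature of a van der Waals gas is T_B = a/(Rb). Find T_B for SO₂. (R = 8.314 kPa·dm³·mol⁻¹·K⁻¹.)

For a van der Waals gas the second virial coefficient B₂ = b − a/(RT) vanishes at T_B = a/(Rb).
T_B = 682/(8.314×0.0568) = 682/0.47224 = 1444 K

T_B ≈ 1444 K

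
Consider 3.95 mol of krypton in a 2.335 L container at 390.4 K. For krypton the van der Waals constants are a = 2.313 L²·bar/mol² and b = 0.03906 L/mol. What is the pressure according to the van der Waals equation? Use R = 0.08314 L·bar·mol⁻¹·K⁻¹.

P = nRT/(V − nb) − a n²/V²
nRT/(V − nb) = (3.95)(0.08314)(390.4)/(2.335 − 3.95×0.03906) = 128.21/2.1807 = 58.793 bar
a n²/V² = (2.313)(3.95)²/(2.335)² = 6.6191 bar
P = 58.793 − 6.6191 = 52.17 bar

P ≈ 52.17 bar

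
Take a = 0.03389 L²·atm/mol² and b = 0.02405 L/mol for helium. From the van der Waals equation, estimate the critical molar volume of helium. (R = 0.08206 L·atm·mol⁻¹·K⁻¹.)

For a van der Waals gas, V_m,c = 3b.
V_m,c = 3×0.02405 = 0.07215 L/mol

V_m,c ≈ 0.07215 L/mol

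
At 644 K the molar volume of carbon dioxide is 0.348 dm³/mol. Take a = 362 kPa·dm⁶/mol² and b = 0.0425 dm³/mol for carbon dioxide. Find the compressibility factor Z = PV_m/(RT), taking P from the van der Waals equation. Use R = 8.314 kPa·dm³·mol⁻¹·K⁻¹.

Z ≈ 0.9448

P = RT/(V_m − b) − a/V_m² = (8.314)(644)/(0.348 − 0.0425) − 362/(0.348)²
  = 5354.2/0.30550 − 2989.2 = 17526 − 2989.2 = 14537 kPa
Z = PV_m/(RT) = (14537)(0.348)/((8.314)(644)) = 5058.9/5354.2 = 0.9448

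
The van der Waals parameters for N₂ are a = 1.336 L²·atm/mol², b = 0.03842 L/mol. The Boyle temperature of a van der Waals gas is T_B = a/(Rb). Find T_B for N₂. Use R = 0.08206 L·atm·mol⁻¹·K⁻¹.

For a van der Waals gas the second virial coefficient B₂ = b − a/(RT) vanishes at T_B = a/(Rb).
T_B = 1.336/(0.08206×0.03842) = 1.336/0.0031527 = 423.8 K

T_B ≈ 423.8 K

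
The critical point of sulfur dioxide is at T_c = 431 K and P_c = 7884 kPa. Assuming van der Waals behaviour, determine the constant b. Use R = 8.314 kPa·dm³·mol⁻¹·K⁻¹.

b ≈ 0.05681 dm³/mol

From T_c = 8a/(27Rb) and P_c = a/(27b²): b = R T_c/(8 P_c).
b = (8.314)(431)/(8×7884) = 3583.3/63072 = 0.05681 dm³/mol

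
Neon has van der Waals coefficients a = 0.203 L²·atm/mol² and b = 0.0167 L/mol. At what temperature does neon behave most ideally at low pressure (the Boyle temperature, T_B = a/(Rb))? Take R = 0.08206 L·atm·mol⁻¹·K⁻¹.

T_B ≈ 148.1 K

For a van der Waals gas the second virial coefficient B₂ = b − a/(RT) vanishes at T_B = a/(Rb).
T_B = 0.203/(0.08206×0.0167) = 0.203/0.0013704 = 148.1 K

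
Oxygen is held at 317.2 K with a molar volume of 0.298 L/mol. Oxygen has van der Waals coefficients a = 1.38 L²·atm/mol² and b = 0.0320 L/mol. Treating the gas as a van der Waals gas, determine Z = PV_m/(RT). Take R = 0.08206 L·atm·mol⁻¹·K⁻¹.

P = RT/(V_m − b) − a/V_m² = (0.08206)(317.2)/(0.298 − 0.0320) − 1.38/(0.298)²
  = 26.029/0.26600 − 15.540 = 97.853 − 15.540 = 82.313 atm
Z = PV_m/(RT) = (82.313)(0.298)/((0.08206)(317.2)) = 24.529/26.029 = 0.9424

Z ≈ 0.9424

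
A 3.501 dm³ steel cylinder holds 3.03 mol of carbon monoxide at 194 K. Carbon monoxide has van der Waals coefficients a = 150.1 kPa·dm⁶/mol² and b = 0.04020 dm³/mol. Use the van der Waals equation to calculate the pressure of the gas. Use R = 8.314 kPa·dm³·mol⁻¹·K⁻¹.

P ≈ 1334 kPa

P = nRT/(V − nb) − a n²/V²
nRT/(V − nb) = (3.03)(8.314)(194)/(3.501 − 3.03×0.04020) = 4887.1/3.3792 = 1446.2 kPa
a n²/V² = (150.1)(3.03)²/(3.501)² = 112.43 kPa
P = 1446.2 − 112.43 = 1334 kPa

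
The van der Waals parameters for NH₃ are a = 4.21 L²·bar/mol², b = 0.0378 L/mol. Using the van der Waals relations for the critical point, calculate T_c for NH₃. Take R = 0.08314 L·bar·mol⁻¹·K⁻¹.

T_c ≈ 396.9 K

For a van der Waals gas, T_c = 8a/(27Rb).
T_c = 8×4.21/(27×0.08314×0.0378) = 33.680/0.084853 = 396.9 K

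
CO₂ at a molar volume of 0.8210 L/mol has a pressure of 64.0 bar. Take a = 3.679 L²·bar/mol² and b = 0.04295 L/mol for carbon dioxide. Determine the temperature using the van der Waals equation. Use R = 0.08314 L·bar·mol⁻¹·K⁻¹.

T ≈ 650.0 K

T = (P + a/V_m²)(V_m − b)/R
P + a/V_m² = 64.0 + 3.679/(0.8210)² = 69.458 bar
V_m − b = 0.8210 − 0.04295 = 0.77805 L/mol
T = (69.458)(0.77805)/0.08314 = 650.0 K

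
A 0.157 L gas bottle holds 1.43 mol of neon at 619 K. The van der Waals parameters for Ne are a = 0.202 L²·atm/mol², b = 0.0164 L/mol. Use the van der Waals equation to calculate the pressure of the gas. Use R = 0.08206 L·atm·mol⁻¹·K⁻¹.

P ≈ 527.1 atm

P = nRT/(V − nb) − a n²/V²
nRT/(V − nb) = (1.43)(0.08206)(619)/(0.157 − 1.43×0.0164) = 72.637/0.13355 = 543.89 atm
a n²/V² = (0.202)(1.43)²/(0.157)² = 16.758 atm
P = 543.89 − 16.758 = 527.1 atm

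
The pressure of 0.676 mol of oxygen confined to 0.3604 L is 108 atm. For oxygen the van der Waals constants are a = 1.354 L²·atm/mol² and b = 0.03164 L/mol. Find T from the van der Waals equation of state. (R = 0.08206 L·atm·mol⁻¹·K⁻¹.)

T ≈ 689.1 K

T = (P + a n²/V²)(V − nb)/(nR)
P + a n²/V² = 108 + (1.354)(0.676)²/(0.3604)² = 112.76 atm
V − nb = 0.3604 − (0.676)(0.03164) = 0.33901 L
T = (112.76)(0.33901)/((0.676)(0.08206)) = 689.1 K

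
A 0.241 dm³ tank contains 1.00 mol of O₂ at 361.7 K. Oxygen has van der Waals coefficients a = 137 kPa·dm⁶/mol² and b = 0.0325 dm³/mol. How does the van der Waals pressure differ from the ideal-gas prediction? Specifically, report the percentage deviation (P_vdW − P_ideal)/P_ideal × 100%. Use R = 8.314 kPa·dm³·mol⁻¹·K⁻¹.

Ideal: P_ideal = nRT/V = (1.00)(8.314)(361.7)/0.241 = 12477.9 kPa
vdW: P = nRT/(V − nb) − a n²/V² = 3007.17/0.208500 − 137.000/0.0580810 = 14422.9 − 2358.77 = 12064.1 kPa
% deviation = (12064.1 − 12477.9)/12477.9 × 100% = -3.32%

-3.32 %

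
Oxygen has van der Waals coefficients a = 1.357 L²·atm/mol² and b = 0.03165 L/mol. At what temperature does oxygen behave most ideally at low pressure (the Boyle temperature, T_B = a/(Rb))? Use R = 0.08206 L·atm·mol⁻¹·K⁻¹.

For a van der Waals gas the second virial coefficient B₂ = b − a/(RT) vanishes at T_B = a/(Rb).
T_B = 1.357/(0.08206×0.03165) = 1.357/0.0025972 = 522.5 K

T_B ≈ 522.5 K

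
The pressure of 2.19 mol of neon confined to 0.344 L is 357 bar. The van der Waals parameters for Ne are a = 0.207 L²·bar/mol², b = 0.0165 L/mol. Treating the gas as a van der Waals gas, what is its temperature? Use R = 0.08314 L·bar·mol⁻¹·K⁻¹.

T ≈ 617.8 K

T = (P + a n²/V²)(V − nb)/(nR)
P + a n²/V² = 357 + (0.207)(2.19)²/(0.344)² = 365.39 bar
V − nb = 0.344 − (2.19)(0.0165) = 0.30787 L
T = (365.39)(0.30787)/((2.19)(0.08314)) = 617.8 K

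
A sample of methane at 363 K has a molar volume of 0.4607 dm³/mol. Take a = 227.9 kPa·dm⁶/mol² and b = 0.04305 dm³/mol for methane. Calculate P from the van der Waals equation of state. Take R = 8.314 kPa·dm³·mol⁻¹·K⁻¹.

P = RT/(V_m − b) − a/V_m²
RT/(V_m − b) = (8.314)(363)/(0.4607 − 0.04305) = 3018.0/0.41765 = 7226.1 kPa
a/V_m² = 227.9/(0.4607)² = 1073.8 kPa
P = 7226.1 − 1073.8 = 6152 kPa

P ≈ 6152 kPa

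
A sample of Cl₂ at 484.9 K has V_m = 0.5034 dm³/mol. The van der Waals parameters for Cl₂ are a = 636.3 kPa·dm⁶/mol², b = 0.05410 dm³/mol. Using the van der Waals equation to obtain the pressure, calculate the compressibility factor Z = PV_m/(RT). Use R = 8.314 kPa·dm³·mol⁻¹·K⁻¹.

Z ≈ 0.8069

P = RT/(V_m − b) − a/V_m² = (8.314)(484.9)/(0.5034 − 0.05410) − 636.3/(0.5034)²
  = 4031.5/0.44930 − 2510.9 = 8972.8 − 2510.9 = 6461.9 kPa
Z = PV_m/(RT) = (6461.9)(0.5034)/((8.314)(484.9)) = 3252.9/4031.5 = 0.8069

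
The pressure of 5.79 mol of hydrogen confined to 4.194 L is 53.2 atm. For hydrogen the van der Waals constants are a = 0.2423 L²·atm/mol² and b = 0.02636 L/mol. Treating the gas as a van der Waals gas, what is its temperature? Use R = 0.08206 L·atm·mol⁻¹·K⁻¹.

T ≈ 456.4 K

T = (P + a n²/V²)(V − nb)/(nR)
P + a n²/V² = 53.2 + (0.2423)(5.79)²/(4.194)² = 53.662 atm
V − nb = 4.194 − (5.79)(0.02636) = 4.0414 L
T = (53.662)(4.0414)/((5.79)(0.08206)) = 456.4 K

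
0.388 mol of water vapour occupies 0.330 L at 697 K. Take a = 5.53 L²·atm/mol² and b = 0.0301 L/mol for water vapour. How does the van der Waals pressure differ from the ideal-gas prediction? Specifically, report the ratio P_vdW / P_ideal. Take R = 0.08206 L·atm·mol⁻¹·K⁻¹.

Ideal: P_ideal = nRT/V = (0.388)(0.08206)(697)/0.330 = 67.2484 atm
vdW: P = nRT/(V − nb) − a n²/V² = 22.1920/0.318321 − 0.832508/0.108900 = 69.7158 − 7.64470 = 62.0711 atm
Ratio = 62.0711/67.2484 = 0.9230

P_vdW / P_ideal ≈ 0.9230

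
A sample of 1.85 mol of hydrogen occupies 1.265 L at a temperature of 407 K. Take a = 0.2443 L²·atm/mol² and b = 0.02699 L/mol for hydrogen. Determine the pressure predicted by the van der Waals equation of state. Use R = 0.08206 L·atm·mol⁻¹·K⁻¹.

P = nRT/(V − nb) − a n²/V²
nRT/(V − nb) = (1.85)(0.08206)(407)/(1.265 − 1.85×0.02699) = 61.787/1.2151 = 50.849 atm
a n²/V² = (0.2443)(1.85)²/(1.265)² = 0.52250 atm
P = 50.849 − 0.52250 = 50.33 atm

P ≈ 50.33 atm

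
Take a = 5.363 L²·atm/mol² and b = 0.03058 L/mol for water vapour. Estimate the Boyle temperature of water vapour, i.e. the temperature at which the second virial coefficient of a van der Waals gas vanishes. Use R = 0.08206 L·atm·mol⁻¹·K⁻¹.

For a van der Waals gas the second virial coefficient B₂ = b − a/(RT) vanishes at T_B = a/(Rb).
T_B = 5.363/(0.08206×0.03058) = 5.363/0.0025094 = 2137 K

T_B ≈ 2137 K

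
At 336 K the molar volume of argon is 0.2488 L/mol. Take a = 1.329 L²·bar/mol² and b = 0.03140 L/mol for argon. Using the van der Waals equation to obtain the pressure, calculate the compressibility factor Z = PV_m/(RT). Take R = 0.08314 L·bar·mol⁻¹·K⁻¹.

Z ≈ 0.9532

P = RT/(V_m − b) − a/V_m² = (0.08314)(336)/(0.2488 − 0.03140) − 1.329/(0.2488)²
  = 27.935/0.21740 − 21.470 = 128.50 − 21.470 = 107.03 bar
Z = PV_m/(RT) = (107.03)(0.2488)/((0.08314)(336)) = 26.629/27.935 = 0.9532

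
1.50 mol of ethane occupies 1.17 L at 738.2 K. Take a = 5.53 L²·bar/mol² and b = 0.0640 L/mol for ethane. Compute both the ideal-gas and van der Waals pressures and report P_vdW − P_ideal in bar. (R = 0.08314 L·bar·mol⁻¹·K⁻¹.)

ΔP ≈ -2.056 bar

Ideal: P_ideal = nRT/V = (1.50)(0.08314)(738.2)/1.17 = 78.6845 bar
vdW: P = nRT/(V − nb) − a n²/V² = 92.0609/1.07400 − 12.4425/1.36890 = 85.7178 − 9.08941 = 76.6284 bar
ΔP = 76.6284 − 78.6845 = -2.056 bar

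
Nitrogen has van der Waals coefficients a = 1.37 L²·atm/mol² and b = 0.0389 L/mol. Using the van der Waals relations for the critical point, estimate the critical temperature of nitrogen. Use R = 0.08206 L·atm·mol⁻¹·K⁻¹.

T_c ≈ 127.2 K

For a van der Waals gas, T_c = 8a/(27Rb).
T_c = 8×1.37/(27×0.08206×0.0389) = 10.960/0.086188 = 127.2 K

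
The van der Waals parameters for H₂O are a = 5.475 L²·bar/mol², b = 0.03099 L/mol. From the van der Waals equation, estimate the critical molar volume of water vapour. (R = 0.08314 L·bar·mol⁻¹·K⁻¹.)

For a van der Waals gas, V_m,c = 3b.
V_m,c = 3×0.03099 = 0.09297 L/mol

V_m,c ≈ 0.09297 L/mol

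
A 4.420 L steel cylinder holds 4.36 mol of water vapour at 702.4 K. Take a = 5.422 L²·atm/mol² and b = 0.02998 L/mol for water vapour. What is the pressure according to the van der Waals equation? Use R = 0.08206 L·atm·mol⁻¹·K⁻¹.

P ≈ 53.31 atm

P = nRT/(V − nb) − a n²/V²
nRT/(V − nb) = (4.36)(0.08206)(702.4)/(4.420 − 4.36×0.02998) = 251.31/4.2893 = 58.590 atm
a n²/V² = (5.422)(4.36)²/(4.420)² = 5.2758 atm
P = 58.590 − 5.2758 = 53.31 atm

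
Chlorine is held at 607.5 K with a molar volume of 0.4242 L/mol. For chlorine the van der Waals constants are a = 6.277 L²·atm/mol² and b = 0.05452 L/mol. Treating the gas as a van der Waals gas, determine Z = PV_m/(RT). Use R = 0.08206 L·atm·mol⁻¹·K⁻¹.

Z ≈ 0.8507

P = RT/(V_m − b) − a/V_m² = (0.08206)(607.5)/(0.4242 − 0.05452) − 6.277/(0.4242)²
  = 49.851/0.36968 − 34.883 = 134.85 − 34.883 = 99.97 atm
Z = PV_m/(RT) = (99.97)(0.4242)/((0.08206)(607.5)) = 42.407/49.851 = 0.8507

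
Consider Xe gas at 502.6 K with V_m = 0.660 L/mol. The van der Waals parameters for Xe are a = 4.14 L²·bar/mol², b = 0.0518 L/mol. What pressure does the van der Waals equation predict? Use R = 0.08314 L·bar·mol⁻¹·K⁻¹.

P = RT/(V_m − b) − a/V_m²
RT/(V_m − b) = (0.08314)(502.6)/(0.660 − 0.0518) = 41.786/0.60820 = 68.704 bar
a/V_m² = 4.14/(0.660)² = 9.5041 bar
P = 68.704 − 9.5041 = 59.20 bar

P ≈ 59.20 bar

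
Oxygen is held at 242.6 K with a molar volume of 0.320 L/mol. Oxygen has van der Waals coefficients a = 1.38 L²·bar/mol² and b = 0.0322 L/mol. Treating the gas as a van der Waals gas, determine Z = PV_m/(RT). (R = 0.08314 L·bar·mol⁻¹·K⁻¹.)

P = RT/(V_m − b) − a/V_m² = (0.08314)(242.6)/(0.320 − 0.0322) − 1.38/(0.320)²
  = 20.170/0.28780 − 13.477 = 70.083 − 13.477 = 56.606 bar
Z = PV_m/(RT) = (56.606)(0.320)/((0.08314)(242.6)) = 18.114/20.170 = 0.8981

Z ≈ 0.8981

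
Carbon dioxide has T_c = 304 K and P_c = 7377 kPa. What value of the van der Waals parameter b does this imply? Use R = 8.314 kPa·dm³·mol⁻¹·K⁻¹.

b ≈ 0.04283 dm³/mol

From T_c = 8a/(27Rb) and P_c = a/(27b²): b = R T_c/(8 P_c).
b = (8.314)(304)/(8×7377) = 2527.5/59016 = 0.04283 dm³/mol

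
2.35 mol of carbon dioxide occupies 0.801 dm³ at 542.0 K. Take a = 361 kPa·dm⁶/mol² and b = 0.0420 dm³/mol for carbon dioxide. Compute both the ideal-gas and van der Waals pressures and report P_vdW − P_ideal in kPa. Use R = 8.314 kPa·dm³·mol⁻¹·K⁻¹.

Ideal: P_ideal = nRT/V = (2.35)(8.314)(542.0)/0.801 = 13220.4 kPa
vdW: P = nRT/(V − nb) − a n²/V² = 10589.5/0.702300 − 1993.62/0.641601 = 15078.3 − 3107.26 = 11971.0 kPa
ΔP = 11971.0 − 13220.4 = -1249 kPa

ΔP ≈ -1249 kPa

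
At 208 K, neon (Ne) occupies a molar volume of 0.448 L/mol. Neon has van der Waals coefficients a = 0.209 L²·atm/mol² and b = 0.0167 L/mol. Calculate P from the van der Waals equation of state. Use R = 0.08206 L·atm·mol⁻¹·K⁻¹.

P = RT/(V_m − b) − a/V_m²
RT/(V_m − b) = (0.08206)(208)/(0.448 − 0.0167) = 17.068/0.43130 = 39.573 atm
a/V_m² = 0.209/(0.448)² = 1.0413 atm
P = 39.573 − 1.0413 = 38.53 atm

P ≈ 38.53 atm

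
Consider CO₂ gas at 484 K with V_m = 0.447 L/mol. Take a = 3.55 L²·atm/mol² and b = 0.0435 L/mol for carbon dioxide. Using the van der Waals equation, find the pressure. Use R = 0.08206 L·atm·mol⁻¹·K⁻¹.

P ≈ 80.66 atm

P = RT/(V_m − b) − a/V_m²
RT/(V_m − b) = (0.08206)(484)/(0.447 − 0.0435) = 39.717/0.40350 = 98.431 atm
a/V_m² = 3.55/(0.447)² = 17.767 atm
P = 98.431 − 17.767 = 80.66 atm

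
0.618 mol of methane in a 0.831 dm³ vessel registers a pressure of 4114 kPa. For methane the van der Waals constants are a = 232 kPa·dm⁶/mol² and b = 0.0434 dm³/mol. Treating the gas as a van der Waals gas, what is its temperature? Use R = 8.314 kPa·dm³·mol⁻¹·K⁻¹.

T = (P + a n²/V²)(V − nb)/(nR)
P + a n²/V² = 4114 + (232)(0.618)²/(0.831)² = 4242.3 kPa
V − nb = 0.831 − (0.618)(0.0434) = 0.80418 dm³
T = (4242.3)(0.80418)/((0.618)(8.314)) = 664.0 K

T ≈ 664.0 K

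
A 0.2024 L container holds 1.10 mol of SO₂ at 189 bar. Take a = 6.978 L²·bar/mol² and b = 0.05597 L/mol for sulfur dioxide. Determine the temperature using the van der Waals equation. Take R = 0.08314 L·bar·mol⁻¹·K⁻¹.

T = (P + a n²/V²)(V − nb)/(nR)
P + a n²/V² = 189 + (6.978)(1.10)²/(0.2024)² = 395.11 bar
V − nb = 0.2024 − (1.10)(0.05597) = 0.14083 L
T = (395.11)(0.14083)/((1.10)(0.08314)) = 608.4 K

T ≈ 608.4 K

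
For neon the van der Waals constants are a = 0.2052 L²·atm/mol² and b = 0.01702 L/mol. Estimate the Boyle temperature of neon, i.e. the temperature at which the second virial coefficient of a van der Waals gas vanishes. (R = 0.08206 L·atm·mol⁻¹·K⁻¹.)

For a van der Waals gas the second virial coefficient B₂ = b − a/(RT) vanishes at T_B = a/(Rb).
T_B = 0.2052/(0.08206×0.01702) = 0.2052/0.0013967 = 146.9 K

T_B ≈ 146.9 K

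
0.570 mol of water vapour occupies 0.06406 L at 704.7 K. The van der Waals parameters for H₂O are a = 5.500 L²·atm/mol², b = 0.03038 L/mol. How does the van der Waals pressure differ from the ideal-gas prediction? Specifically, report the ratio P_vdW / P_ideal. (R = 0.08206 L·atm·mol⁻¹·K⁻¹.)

Ideal: P_ideal = nRT/V = (0.570)(0.08206)(704.7)/0.06406 = 514.545 atm
vdW: P = nRT/(V − nb) − a n²/V² = 32.9618/0.0467434 − 1.78695/0.00410368 = 705.165 − 435.451 = 269.714 atm
Ratio = 269.714/514.545 = 0.5242

P_vdW / P_ideal ≈ 0.5242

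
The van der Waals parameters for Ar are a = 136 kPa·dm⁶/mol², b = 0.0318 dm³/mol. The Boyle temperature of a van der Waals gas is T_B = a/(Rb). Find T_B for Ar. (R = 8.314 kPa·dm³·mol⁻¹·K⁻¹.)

T_B ≈ 514.4 K

For a van der Waals gas the second virial coefficient B₂ = b − a/(RT) vanishes at T_B = a/(Rb).
T_B = 136/(8.314×0.0318) = 136/0.26439 = 514.4 K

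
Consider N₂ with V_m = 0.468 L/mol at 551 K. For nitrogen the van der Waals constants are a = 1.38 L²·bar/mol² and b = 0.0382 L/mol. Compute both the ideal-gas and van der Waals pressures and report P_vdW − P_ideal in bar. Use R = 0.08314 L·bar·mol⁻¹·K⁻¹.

ΔP ≈ 2.40 bar

Ideal: P_ideal = RT/V_m = (0.08314)(551)/0.468 = 97.8849 bar
vdW: P = RT/(V_m − b) − a/V_m² = 45.8101/0.429800 − 1.38/0.219024 = 106.585 − 6.30068 = 100.284 bar
ΔP = 100.284 − 97.8849 = 2.40 bar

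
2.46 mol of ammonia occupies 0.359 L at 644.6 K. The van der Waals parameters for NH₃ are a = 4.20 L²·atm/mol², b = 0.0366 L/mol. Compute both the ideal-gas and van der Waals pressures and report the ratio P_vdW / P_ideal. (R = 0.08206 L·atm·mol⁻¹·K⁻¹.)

Ideal: P_ideal = nRT/V = (2.46)(0.08206)(644.6)/0.359 = 362.462 atm
vdW: P = nRT/(V − nb) − a n²/V² = 130.124/0.268964 − 25.4167/0.128881 = 483.797 − 197.211 = 286.586 atm
Ratio = 286.586/362.462 = 0.7907

P_vdW / P_ideal ≈ 0.7907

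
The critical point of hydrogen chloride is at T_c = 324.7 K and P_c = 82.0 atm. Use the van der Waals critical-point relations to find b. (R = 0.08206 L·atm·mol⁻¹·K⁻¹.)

b ≈ 0.04062 L/mol

From T_c = 8a/(27Rb) and P_c = a/(27b²): b = R T_c/(8 P_c).
b = (0.08206)(324.7)/(8×82.0) = 26.645/656.00 = 0.04062 L/mol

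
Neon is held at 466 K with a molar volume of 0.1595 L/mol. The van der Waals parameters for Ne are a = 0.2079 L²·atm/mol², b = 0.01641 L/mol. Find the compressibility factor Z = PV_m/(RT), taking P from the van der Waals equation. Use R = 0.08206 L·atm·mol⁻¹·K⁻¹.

P = RT/(V_m − b) − a/V_m² = (0.08206)(466)/(0.1595 − 0.01641) − 0.2079/(0.1595)²
  = 38.240/0.14309 − 8.1721 = 267.24 − 8.1721 = 259.07 atm
Z = PV_m/(RT) = (259.07)(0.1595)/((0.08206)(466)) = 41.322/38.240 = 1.081

Z ≈ 1.081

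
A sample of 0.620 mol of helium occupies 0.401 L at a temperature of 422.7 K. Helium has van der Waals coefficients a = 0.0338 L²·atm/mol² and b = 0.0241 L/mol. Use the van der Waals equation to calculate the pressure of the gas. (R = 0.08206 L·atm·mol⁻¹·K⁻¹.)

P = nRT/(V − nb) − a n²/V²
nRT/(V − nb) = (0.620)(0.08206)(422.7)/(0.401 − 0.620×0.0241) = 21.506/0.38606 = 55.706 atm
a n²/V² = (0.0338)(0.620)²/(0.401)² = 0.080800 atm
P = 55.706 − 0.080800 = 55.63 atm

P ≈ 55.63 atm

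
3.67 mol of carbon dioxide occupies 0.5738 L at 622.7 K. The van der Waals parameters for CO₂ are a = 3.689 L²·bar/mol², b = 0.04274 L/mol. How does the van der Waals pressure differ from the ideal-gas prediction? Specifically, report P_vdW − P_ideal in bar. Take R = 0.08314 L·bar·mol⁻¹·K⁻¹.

Ideal: P_ideal = nRT/V = (3.67)(0.08314)(622.7)/0.5738 = 331.127 bar
vdW: P = nRT/(V − nb) − a n²/V² = 190.001/0.416944 − 49.6868/0.329246 = 455.699 − 150.911 = 304.788 bar
ΔP = 304.788 − 331.127 = -26.34 bar

ΔP ≈ -26.34 bar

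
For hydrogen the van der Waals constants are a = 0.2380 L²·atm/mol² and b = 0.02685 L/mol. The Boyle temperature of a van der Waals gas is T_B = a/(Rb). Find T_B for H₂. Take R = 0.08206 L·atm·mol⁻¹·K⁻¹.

For a van der Waals gas the second virial coefficient B₂ = b − a/(RT) vanishes at T_B = a/(Rb).
T_B = 0.2380/(0.08206×0.02685) = 0.2380/0.0022033 = 108.0 K

T_B ≈ 108.0 K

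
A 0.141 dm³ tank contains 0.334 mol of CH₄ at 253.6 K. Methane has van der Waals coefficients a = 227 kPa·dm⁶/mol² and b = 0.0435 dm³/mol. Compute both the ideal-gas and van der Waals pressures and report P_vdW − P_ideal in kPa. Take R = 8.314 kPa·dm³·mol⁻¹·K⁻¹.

ΔP ≈ -700.0 kPa

Ideal: P_ideal = nRT/V = (0.334)(8.314)(253.6)/0.141 = 4994.44 kPa
vdW: P = nRT/(V − nb) − a n²/V² = 704.216/0.126471 − 25.3232/0.0198810 = 5568.20 − 1273.74 = 4294.46 kPa
ΔP = 4294.46 − 4994.44 = -700.0 kPa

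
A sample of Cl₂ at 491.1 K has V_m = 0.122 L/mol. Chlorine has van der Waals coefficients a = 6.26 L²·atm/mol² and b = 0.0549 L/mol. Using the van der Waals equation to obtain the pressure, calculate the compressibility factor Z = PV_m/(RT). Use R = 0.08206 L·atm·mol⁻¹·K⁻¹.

P = RT/(V_m − b) − a/V_m² = (0.08206)(491.1)/(0.122 − 0.0549) − 6.26/(0.122)²
  = 40.300/0.067100 − 420.59 = 600.60 − 420.59 = 180.01 atm
Z = PV_m/(RT) = (180.01)(0.122)/((0.08206)(491.1)) = 21.961/40.300 = 0.5449

Z ≈ 0.5449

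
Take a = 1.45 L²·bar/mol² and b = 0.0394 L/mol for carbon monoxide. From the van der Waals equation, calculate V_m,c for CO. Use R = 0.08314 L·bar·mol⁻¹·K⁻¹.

V_m,c ≈ 0.1182 L/mol

For a van der Waals gas, V_m,c = 3b.
V_m,c = 3×0.0394 = 0.1182 L/mol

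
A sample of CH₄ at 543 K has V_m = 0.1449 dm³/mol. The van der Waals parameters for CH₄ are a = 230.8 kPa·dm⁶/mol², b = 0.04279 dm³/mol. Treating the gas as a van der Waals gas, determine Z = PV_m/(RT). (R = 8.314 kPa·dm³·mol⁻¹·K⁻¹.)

Z ≈ 1.066

P = RT/(V_m − b) − a/V_m² = (8.314)(543)/(0.1449 − 0.04279) − 230.8/(0.1449)²
  = 4514.5/0.10211 − 10993 = 44212 − 10993 = 33219 kPa
Z = PV_m/(RT) = (33219)(0.1449)/((8.314)(543)) = 4813.4/4514.5 = 1.066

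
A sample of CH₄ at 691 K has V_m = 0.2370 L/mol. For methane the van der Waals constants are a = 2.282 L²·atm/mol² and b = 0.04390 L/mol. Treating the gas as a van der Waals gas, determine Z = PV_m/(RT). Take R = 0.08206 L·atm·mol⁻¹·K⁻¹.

Z ≈ 1.058

P = RT/(V_m − b) − a/V_m² = (0.08206)(691)/(0.2370 − 0.04390) − 2.282/(0.2370)²
  = 56.703/0.19310 − 40.627 = 293.65 − 40.627 = 253.02 atm
Z = PV_m/(RT) = (253.02)(0.2370)/((0.08206)(691)) = 59.966/56.703 = 1.058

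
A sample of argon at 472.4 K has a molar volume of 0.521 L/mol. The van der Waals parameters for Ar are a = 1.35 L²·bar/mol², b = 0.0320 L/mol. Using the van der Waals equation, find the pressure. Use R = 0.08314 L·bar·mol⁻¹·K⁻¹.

P ≈ 75.34 bar

P = RT/(V_m − b) − a/V_m²
RT/(V_m − b) = (0.08314)(472.4)/(0.521 − 0.0320) = 39.275/0.48900 = 80.317 bar
a/V_m² = 1.35/(0.521)² = 4.9735 bar
P = 80.317 − 4.9735 = 75.34 bar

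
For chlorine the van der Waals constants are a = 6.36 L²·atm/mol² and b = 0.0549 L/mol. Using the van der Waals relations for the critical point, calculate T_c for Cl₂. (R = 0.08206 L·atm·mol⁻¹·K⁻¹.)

For a van der Waals gas, T_c = 8a/(27Rb).
T_c = 8×6.36/(27×0.08206×0.0549) = 50.880/0.12164 = 418.3 K

T_c ≈ 418.3 K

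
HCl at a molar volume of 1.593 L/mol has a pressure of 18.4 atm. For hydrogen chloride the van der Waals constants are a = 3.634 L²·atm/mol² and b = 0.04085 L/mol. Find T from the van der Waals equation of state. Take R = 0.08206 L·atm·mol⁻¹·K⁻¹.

T ≈ 375.1 K

T = (P + a/V_m²)(V_m − b)/R
P + a/V_m² = 18.4 + 3.634/(1.593)² = 19.832 atm
V_m − b = 1.593 − 0.04085 = 1.5522 L/mol
T = (19.832)(1.5522)/0.08206 = 375.1 K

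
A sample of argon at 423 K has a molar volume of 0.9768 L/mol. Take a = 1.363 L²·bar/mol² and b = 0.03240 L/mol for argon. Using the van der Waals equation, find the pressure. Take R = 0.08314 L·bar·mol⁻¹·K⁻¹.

P ≈ 35.81 bar

P = RT/(V_m − b) − a/V_m²
RT/(V_m − b) = (0.08314)(423)/(0.9768 − 0.03240) = 35.168/0.94440 = 37.238 bar
a/V_m² = 1.363/(0.9768)² = 1.4285 bar
P = 37.238 − 1.4285 = 35.81 bar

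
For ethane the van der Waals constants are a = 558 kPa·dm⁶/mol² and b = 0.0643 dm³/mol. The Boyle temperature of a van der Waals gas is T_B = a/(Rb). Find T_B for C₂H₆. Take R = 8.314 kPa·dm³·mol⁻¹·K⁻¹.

T_B ≈ 1044 K

For a van der Waals gas the second virial coefficient B₂ = b − a/(RT) vanishes at T_B = a/(Rb).
T_B = 558/(8.314×0.0643) = 558/0.53459 = 1044 K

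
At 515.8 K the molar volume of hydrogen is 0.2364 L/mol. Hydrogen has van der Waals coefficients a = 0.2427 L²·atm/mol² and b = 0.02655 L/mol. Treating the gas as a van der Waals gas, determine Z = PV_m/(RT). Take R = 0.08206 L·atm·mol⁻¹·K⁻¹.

Z ≈ 1.102

P = RT/(V_m − b) − a/V_m² = (0.08206)(515.8)/(0.2364 − 0.02655) − 0.2427/(0.2364)²
  = 42.327/0.20985 − 4.3429 = 201.70 − 4.3429 = 197.36 atm
Z = PV_m/(RT) = (197.36)(0.2364)/((0.08206)(515.8)) = 46.656/42.327 = 1.102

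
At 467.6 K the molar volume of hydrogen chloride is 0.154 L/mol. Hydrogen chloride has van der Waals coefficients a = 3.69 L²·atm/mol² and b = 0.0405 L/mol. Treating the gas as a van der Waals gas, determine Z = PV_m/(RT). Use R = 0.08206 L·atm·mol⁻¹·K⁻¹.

P = RT/(V_m − b) − a/V_m² = (0.08206)(467.6)/(0.154 − 0.0405) − 3.69/(0.154)²
  = 38.371/0.11350 − 155.59 = 338.07 − 155.59 = 182.48 atm
Z = PV_m/(RT) = (182.48)(0.154)/((0.08206)(467.6)) = 28.102/38.371 = 0.7324

Z ≈ 0.7324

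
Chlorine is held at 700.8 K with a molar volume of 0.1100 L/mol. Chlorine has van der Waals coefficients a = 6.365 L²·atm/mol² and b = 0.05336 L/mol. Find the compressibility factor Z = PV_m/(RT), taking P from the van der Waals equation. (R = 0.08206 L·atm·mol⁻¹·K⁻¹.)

P = RT/(V_m − b) − a/V_m² = (0.08206)(700.8)/(0.1100 − 0.05336) − 6.365/(0.1100)²
  = 57.508/0.056640 − 526.03 = 1015.3 − 526.03 = 489.3 atm
Z = PV_m/(RT) = (489.3)(0.1100)/((0.08206)(700.8)) = 53.823/57.508 = 0.9359

Z ≈ 0.9359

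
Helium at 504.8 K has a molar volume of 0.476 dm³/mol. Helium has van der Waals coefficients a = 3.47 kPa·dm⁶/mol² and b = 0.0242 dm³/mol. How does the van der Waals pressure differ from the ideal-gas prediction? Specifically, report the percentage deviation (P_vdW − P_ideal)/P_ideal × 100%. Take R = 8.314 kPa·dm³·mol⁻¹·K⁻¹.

Ideal: P_ideal = RT/V_m = (8.314)(504.8)/0.476 = 8817.03 kPa
vdW: P = RT/(V_m − b) − a/V_m² = 4196.91/0.451800 − 3.47/0.226576 = 9289.31 − 15.3149 = 9274.00 kPa
% deviation = (9274.00 − 8817.03)/8817.03 × 100% = 5.18%

5.18 %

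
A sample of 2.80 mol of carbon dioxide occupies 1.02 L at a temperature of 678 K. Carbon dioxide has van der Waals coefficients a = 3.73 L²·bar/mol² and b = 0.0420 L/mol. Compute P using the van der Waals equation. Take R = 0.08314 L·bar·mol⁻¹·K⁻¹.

P = nRT/(V − nb) − a n²/V²
nRT/(V − nb) = (2.80)(0.08314)(678)/(1.02 − 2.80×0.0420) = 157.83/0.90240 = 174.90 bar
a n²/V² = (3.73)(2.80)²/(1.02)² = 28.108 bar
P = 174.90 − 28.108 = 146.8 bar

P ≈ 146.8 bar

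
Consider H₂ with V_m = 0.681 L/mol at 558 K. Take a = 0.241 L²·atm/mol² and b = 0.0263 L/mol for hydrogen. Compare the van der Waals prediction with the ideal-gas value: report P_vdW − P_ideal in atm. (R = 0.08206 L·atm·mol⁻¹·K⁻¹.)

Ideal: P_ideal = RT/V_m = (0.08206)(558)/0.681 = 67.2386 atm
vdW: P = RT/(V_m − b) − a/V_m² = 45.7895/0.654700 − 0.241/0.463761 = 69.9397 − 0.519664 = 69.4200 atm
ΔP = 69.4200 − 67.2386 = 2.181 atm

ΔP ≈ 2.181 atm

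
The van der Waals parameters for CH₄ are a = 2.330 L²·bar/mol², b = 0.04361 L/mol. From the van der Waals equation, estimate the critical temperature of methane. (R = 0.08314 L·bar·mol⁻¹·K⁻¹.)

For a van der Waals gas, T_c = 8a/(27Rb).
T_c = 8×2.330/(27×0.08314×0.04361) = 18.640/0.097895 = 190.4 K

T_c ≈ 190.4 K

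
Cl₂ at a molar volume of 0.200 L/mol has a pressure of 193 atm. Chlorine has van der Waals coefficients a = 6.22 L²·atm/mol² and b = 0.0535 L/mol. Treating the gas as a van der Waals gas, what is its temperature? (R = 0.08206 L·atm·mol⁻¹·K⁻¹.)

T ≈ 622.2 K

T = (P + a/V_m²)(V_m − b)/R
P + a/V_m² = 193 + 6.22/(0.200)² = 348.50 atm
V_m − b = 0.200 − 0.0535 = 0.14650 L/mol
T = (348.50)(0.14650)/0.08206 = 622.2 K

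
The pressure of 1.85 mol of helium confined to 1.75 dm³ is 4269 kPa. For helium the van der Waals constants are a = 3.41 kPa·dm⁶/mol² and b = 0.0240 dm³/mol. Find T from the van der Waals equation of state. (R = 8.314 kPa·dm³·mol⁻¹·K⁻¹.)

T = (P + a n²/V²)(V − nb)/(nR)
P + a n²/V² = 4269 + (3.41)(1.85)²/(1.75)² = 4272.8 kPa
V − nb = 1.75 − (1.85)(0.0240) = 1.7056 dm³
T = (4272.8)(1.7056)/((1.85)(8.314)) = 473.8 K

T ≈ 473.8 K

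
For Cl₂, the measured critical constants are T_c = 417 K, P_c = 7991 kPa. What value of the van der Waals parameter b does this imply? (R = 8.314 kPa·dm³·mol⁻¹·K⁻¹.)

From T_c = 8a/(27Rb) and P_c = a/(27b²): b = R T_c/(8 P_c).
b = (8.314)(417)/(8×7991) = 3466.9/63928 = 0.05423 dm³/mol

b ≈ 0.05423 dm³/mol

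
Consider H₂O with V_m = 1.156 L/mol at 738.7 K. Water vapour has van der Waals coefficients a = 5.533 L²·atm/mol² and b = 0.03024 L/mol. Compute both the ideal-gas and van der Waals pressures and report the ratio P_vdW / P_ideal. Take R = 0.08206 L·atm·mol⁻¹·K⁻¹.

Ideal: P_ideal = RT/V_m = (0.08206)(738.7)/1.156 = 52.4375 atm
vdW: P = RT/(V_m − b) − a/V_m² = 60.6177/1.12576 − 5.533/1.33634 = 53.8460 − 4.14041 = 49.7056 atm
Ratio = 49.7056/52.4375 = 0.9479

P_vdW / P_ideal ≈ 0.9479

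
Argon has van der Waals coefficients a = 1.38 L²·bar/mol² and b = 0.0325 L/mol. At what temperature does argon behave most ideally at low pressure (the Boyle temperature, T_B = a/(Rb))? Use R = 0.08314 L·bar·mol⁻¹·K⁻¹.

For a van der Waals gas the second virial coefficient B₂ = b − a/(RT) vanishes at T_B = a/(Rb).
T_B = 1.38/(0.08314×0.0325) = 1.38/0.0027021 = 510.7 K

T_B ≈ 510.7 K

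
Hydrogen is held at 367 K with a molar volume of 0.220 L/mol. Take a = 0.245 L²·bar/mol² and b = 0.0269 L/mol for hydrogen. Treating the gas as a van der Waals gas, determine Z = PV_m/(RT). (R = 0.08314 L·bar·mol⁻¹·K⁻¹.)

Z ≈ 1.103

P = RT/(V_m − b) − a/V_m² = (0.08314)(367)/(0.220 − 0.0269) − 0.245/(0.220)²
  = 30.512/0.19310 − 5.0620 = 158.01 − 5.0620 = 152.95 bar
Z = PV_m/(RT) = (152.95)(0.220)/((0.08314)(367)) = 33.649/30.512 = 1.103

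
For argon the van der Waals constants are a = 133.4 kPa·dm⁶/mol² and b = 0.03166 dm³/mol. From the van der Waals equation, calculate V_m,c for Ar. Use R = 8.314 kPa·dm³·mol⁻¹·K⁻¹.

V_m,c ≈ 0.09498 dm³/mol

For a van der Waals gas, V_m,c = 3b.
V_m,c = 3×0.03166 = 0.09498 dm³/mol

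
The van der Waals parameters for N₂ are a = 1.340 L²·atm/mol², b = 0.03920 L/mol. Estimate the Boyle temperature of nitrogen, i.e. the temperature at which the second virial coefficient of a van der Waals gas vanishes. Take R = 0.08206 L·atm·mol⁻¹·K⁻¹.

T_B ≈ 416.6 K

For a van der Waals gas the second virial coefficient B₂ = b − a/(RT) vanishes at T_B = a/(Rb).
T_B = 1.340/(0.08206×0.03920) = 1.340/0.0032168 = 416.6 K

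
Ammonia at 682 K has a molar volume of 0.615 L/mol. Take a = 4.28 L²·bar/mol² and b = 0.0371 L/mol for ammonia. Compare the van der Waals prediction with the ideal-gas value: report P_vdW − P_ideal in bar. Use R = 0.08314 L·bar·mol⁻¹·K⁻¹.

ΔP ≈ -5.397 bar

Ideal: P_ideal = RT/V_m = (0.08314)(682)/0.615 = 92.1975 bar
vdW: P = RT/(V_m − b) − a/V_m² = 56.7015/0.577900 − 4.28/0.378225 = 98.1165 − 11.3160 = 86.8005 bar
ΔP = 86.8005 − 92.1975 = -5.397 bar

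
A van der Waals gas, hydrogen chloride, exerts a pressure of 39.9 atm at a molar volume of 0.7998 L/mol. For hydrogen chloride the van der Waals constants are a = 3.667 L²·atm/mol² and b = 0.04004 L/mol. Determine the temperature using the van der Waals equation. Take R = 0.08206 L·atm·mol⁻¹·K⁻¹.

T ≈ 422.5 K

T = (P + a/V_m²)(V_m − b)/R
P + a/V_m² = 39.9 + 3.667/(0.7998)² = 45.633 atm
V_m − b = 0.7998 − 0.04004 = 0.75976 L/mol
T = (45.633)(0.75976)/0.08206 = 422.5 K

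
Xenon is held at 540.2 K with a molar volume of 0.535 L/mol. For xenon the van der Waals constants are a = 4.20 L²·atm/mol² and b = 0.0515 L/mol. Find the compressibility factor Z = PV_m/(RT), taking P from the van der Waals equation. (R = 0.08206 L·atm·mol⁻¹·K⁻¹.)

Z ≈ 0.9294

P = RT/(V_m − b) − a/V_m² = (0.08206)(540.2)/(0.535 − 0.0515) − 4.20/(0.535)²
  = 44.329/0.48350 − 14.674 = 91.684 − 14.674 = 77.010 atm
Z = PV_m/(RT) = (77.010)(0.535)/((0.08206)(540.2)) = 41.200/44.329 = 0.9294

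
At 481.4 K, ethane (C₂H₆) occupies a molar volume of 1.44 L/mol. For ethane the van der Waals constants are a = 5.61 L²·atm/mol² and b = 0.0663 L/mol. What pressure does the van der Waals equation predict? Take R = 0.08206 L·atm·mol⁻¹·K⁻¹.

P ≈ 26.05 atm

P = RT/(V_m − b) − a/V_m²
RT/(V_m − b) = (0.08206)(481.4)/(1.44 − 0.0663) = 39.504/1.3737 = 28.757 atm
a/V_m² = 5.61/(1.44)² = 2.7054 atm
P = 28.757 − 2.7054 = 26.05 atm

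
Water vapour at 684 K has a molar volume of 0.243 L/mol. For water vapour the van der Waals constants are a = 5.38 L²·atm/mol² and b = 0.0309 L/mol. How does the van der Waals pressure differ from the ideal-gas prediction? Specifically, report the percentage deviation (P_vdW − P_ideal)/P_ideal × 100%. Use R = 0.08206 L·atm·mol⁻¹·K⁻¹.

Ideal: P_ideal = RT/V_m = (0.08206)(684)/0.243 = 230.984 atm
vdW: P = RT/(V_m − b) − a/V_m² = 56.1290/0.212100 − 5.38/0.0590490 = 264.635 − 91.1108 = 173.524 atm
% deviation = (173.524 − 230.984)/230.984 × 100% = -24.88%

-24.88 %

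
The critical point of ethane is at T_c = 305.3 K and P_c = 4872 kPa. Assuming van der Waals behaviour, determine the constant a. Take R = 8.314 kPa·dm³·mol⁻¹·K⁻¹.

From T_c = 8a/(27Rb) and P_c = a/(27b²): a = 27 R² T_c²/(64 P_c).
a = 27×(8.314)²×(305.3)²/(64×4872) = 173955199/311808 = 557.9 kPa·dm⁶/mol²

a ≈ 557.9 kPa·dm⁶/mol²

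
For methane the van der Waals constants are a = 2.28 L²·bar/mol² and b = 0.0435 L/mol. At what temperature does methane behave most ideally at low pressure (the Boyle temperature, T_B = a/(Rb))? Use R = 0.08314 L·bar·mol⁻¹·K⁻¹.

For a van der Waals gas the second virial coefficient B₂ = b − a/(RT) vanishes at T_B = a/(Rb).
T_B = 2.28/(0.08314×0.0435) = 2.28/0.0036166 = 630.4 K

T_B ≈ 630.4 K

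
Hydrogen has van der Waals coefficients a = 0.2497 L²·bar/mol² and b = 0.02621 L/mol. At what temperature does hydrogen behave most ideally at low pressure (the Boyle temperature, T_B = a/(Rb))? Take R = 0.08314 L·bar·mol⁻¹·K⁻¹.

For a van der Waals gas the second virial coefficient B₂ = b − a/(RT) vanishes at T_B = a/(Rb).
T_B = 0.2497/(0.08314×0.02621) = 0.2497/0.0021791 = 114.6 K

T_B ≈ 114.6 K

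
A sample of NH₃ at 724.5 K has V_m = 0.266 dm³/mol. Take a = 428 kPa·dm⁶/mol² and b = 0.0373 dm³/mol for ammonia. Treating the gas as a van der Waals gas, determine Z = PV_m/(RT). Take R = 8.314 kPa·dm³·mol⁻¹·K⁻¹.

Z ≈ 0.8960

P = RT/(V_m − b) − a/V_m² = (8.314)(724.5)/(0.266 − 0.0373) − 428/(0.266)²
  = 6023.5/0.22870 − 6049.0 = 26338 − 6049.0 = 20289 kPa
Z = PV_m/(RT) = (20289)(0.266)/((8.314)(724.5)) = 5396.9/6023.5 = 0.8960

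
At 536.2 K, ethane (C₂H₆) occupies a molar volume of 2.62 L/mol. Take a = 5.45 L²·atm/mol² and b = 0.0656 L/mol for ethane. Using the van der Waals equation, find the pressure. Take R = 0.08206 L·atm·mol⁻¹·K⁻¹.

P ≈ 16.43 atm

P = RT/(V_m − b) − a/V_m²
RT/(V_m − b) = (0.08206)(536.2)/(2.62 − 0.0656) = 44.001/2.5544 = 17.226 atm
a/V_m² = 5.45/(2.62)² = 0.79395 atm
P = 17.226 − 0.79395 = 16.43 atm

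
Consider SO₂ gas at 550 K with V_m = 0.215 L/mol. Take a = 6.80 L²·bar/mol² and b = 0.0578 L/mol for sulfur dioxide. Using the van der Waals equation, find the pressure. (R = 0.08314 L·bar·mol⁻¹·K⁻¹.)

P ≈ 143.8 bar

P = RT/(V_m − b) − a/V_m²
RT/(V_m − b) = (0.08314)(550)/(0.215 − 0.0578) = 45.727/0.15720 = 290.88 bar
a/V_m² = 6.80/(0.215)² = 147.11 bar
P = 290.88 − 147.11 = 143.8 bar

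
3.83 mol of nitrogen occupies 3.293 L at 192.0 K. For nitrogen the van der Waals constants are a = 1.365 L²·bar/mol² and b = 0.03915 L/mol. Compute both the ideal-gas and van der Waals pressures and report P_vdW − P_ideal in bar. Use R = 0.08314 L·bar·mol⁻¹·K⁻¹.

ΔP ≈ -0.961 bar

Ideal: P_ideal = nRT/V = (3.83)(0.08314)(192.0)/3.293 = 18.5660 bar
vdW: P = nRT/(V − nb) − a n²/V² = 61.1378/3.14306 − 20.0230/10.8438 = 19.4517 − 1.84649 = 17.6052 bar
ΔP = 17.6052 − 18.5660 = -0.961 bar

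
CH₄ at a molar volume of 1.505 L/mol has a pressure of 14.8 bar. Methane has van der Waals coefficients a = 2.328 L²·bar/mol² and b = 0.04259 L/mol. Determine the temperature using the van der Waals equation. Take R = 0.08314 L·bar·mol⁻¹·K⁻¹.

T ≈ 278.4 K

T = (P + a/V_m²)(V_m − b)/R
P + a/V_m² = 14.8 + 2.328/(1.505)² = 15.828 bar
V_m − b = 1.505 − 0.04259 = 1.4624 L/mol
T = (15.828)(1.4624)/0.08314 = 278.4 K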